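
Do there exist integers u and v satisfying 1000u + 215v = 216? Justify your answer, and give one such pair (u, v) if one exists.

Both 1000 and 215 are divisible by gcd(1000, 215) = 5, hence so is any combination 1000u + 215v.
But 216 is not a multiple of 5 (it leaves remainder 1).
Hence no integers u, v satisfy the equation.

No, no such integers exist.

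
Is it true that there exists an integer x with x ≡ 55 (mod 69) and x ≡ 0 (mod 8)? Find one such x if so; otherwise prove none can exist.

x = 400

The moduli 69 and 8 are coprime, so by the Chinese Remainder Theorem a unique solution modulo 552 exists.
Write x = 55 + 69t and require 55 + 69t ≡ 0 (mod 8), i.e. 69t ≡ 1 (mod 8).
69 ≡ 5 (mod 8), so this reads 5t ≡ 1 (mod 8). To invert 5 modulo 8: 8 = 1·5 + 3, 5 = 1·3 + 2, 3 = 1·2 + 1, 2 = 2·1 + 0, and unwinding, 1 = 3 − 1·2 = 3 − (5 − 1·3) = −5 + 2·3 = −5 + 2·(8 − 1·5) = 2·8 − 3·5. Thus 5⁻¹ ≡ -3 ≡ 5 (mod 8).
Therefore t ≡ 5·1 = 5 (mod 8).
With t = 5: x = 55 + 69·5 = 400.
Verify: 400 = 5·69 + 55 and 400 = 50·8 + 0. ✓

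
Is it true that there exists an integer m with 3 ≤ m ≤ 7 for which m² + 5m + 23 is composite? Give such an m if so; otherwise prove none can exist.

No, no such integer m in that range exists.

The values for m = 3, 4, …, 7 are 47, 59, 73, 89, 107, and each of these is prime.
So no value in the range makes the expression composite.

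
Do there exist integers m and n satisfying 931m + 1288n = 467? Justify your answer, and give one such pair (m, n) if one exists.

There are no such integers.

Both 931 and 1288 are divisible by gcd(931, 1288) = 7, hence so is any combination 931m + 1288n.
But 467 is not a multiple of 7 (it leaves remainder 5).
Therefore 931m + 1288n = 467 has no solution in integers.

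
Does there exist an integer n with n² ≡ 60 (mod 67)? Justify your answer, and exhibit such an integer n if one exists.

n = 23

Take n = 23. Then 23² = 529 = 7·67 + 60, so 23² ≡ 60 (mod 67).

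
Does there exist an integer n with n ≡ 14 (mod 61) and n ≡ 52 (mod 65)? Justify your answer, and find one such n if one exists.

n = 1417

gcd(61, 65) = 1, so the Chinese Remainder Theorem guarantees exactly one residue class mod 3965 satisfying both.
Write n = 14 + 61t and require 14 + 61t ≡ 52 (mod 65), i.e. 61t ≡ 38 (mod 65).
Invert 61 mod 65 by the Euclidean algorithm: 65 = 1·61 + 4, 61 = 15·4 + 1, 4 = 4·1 + 0; back-substituting, 1 = 61 − 15·4 = 61 − 15·(65 − 1·61) = −15·65 + 16·61. Hence 61·16 ≡ 1, so 61⁻¹ ≡ 16 (mod 65).
Therefore t ≡ 16·38 = 608 ≡ 23 (mod 65).
With t = 23: n = 14 + 61·23 = 1417.
Indeed 1417 ≡ 14 (mod 61) and 1417 ≡ 52 (mod 65).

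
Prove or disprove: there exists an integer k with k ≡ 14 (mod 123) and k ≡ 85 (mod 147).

Both moduli are multiples of 3 = gcd(123, 147), so any solution would satisfy k ≡ 14 and k ≡ 85 modulo 3 simultaneously.
These are incompatible: 14 − 85 = -71 is not divisible by 3.
So no integer satisfies both congruences.

No, no such integer exists.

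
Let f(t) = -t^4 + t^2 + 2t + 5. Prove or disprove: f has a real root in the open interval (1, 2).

Such a root exists.

f(1) = 7 and f(2) = -3, which have opposite signs.
f is continuous everywhere (it is a polynomial), in particular on [1, 2].
By the Intermediate Value Theorem, f takes the value 0 somewhere in the open interval.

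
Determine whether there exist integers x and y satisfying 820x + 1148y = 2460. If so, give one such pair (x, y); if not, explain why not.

Every value of 820x + 1148y is a multiple of gcd(820, 1148) = 164; since 164 ∣ 2460, solutions exist.
Dividing through by 164 reduces the equation to 5x + 7y = 15.
Run the Euclidean algorithm on 7 and 5: 7 = 1·5 + 2, 5 = 2·2 + 1, 2 = 2·1 + 0.
Back-substituting, 1 = 5 − 2·2 = 5 − 2·(7 − 1·5) = −2·7 + 3·5; that is, 5·3 + 7·(-2) = 1.
Times 15: 5·45 + 7·(-30) = 15, so (45, -30) solves it.
Subtracting 6·7 from x and adding 6·5 to y gives the tidier solution (3, 0).
Indeed 820·3 + 1148·0 = 2460 + 0 = 2460.

x = 3, y = 0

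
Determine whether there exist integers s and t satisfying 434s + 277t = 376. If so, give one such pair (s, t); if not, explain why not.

s = 200, t = -312

434 and 277 are coprime, so 434s + 277t ranges over all of ℤ.
Dividing repeatedly: 434 = 1·277 + 157, 277 = 1·157 + 120, 157 = 1·120 + 37, 120 = 3·37 + 9, 37 = 4·9 + 1, 9 = 9·1 + 0.
Unwinding: 1 = 37 − 4·9 = 37 − 4·(120 − 3·37) = −4·120 + 13·37 = −4·120 + 13·(157 − 1·120) = 13·157 − 17·120 = 13·157 − 17·(277 − 1·157) = −17·277 + 30·157 = −17·277 + 30·(434 − 1·277) = 30·434 − 47·277, i.e. 434·30 + 277·(-47) = 1.
Times 376: 434·11280 + 277·(-17672) = 376, so (11280, -17672) solves it.
Subtracting 40·277 from s and adding 40·434 to t gives the tidier solution (200, -312).
Check: 434·200 + 277·(-312) = 86800 − 86424 = 376. ✓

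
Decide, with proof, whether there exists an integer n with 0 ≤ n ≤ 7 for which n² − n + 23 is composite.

n = 7

At n = 7: 7² − 7 + 23 = 65 = 5·13, which is composite.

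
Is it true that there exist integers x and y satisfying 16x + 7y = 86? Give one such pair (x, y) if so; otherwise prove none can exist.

x = 1, y = 10

Since gcd(16, 7) = 1, every integer is an integer combination of 16 and 7.
Run the Euclidean algorithm on 16 and 7: 16 = 2·7 + 2, 7 = 3·2 + 1, 2 = 2·1 + 0.
Unwinding: 1 = 7 − 3·2 = 7 − 3·(16 − 2·7) = −3·16 + 7·7, i.e. 16·(-3) + 7·7 = 1.
Multiplying through by 86: x = (-3)·86 = -258, y = 7·86 = 602 is a solution.
The general solution is x = -258 + 7k, y = 602 − 16k; taking k = 37 gives the smaller pair x = 1, y = 10.
Indeed 16·1 + 7·10 = 16 + 70 = 86.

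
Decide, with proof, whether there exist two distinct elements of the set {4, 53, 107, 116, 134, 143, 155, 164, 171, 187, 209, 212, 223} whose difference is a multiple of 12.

Both 53 and 209 leave remainder 5 on division by 12; their difference 156 = 13·12 is a multiple of 12.

53 and 209 are such a pair.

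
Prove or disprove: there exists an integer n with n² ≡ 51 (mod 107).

107 is prime, so by Euler's criterion 51 is a square mod 107 iff 51^((107−1)/2) = 51^53 ≡ 1 (mod 107).
Squaring successively (mod 107): 51^2 = 2601 ≡ 33; 51^4 ≡ 33² = 1089 ≡ 19; 51^8 ≡ 19² = 361 ≡ 40; 51^16 ≡ 40² = 1600 ≡ 102; 51^32 ≡ 102² = 10404 ≡ 25.
Since 53 = 32 + 16 + 4 + 1, 51^53 ≡ 25 · 102 · 19 · 51; multiplying out mod 107: 25·102 = 2550 ≡ 89, then 89·19 = 1691 ≡ 86, then 86·51 = 4386 ≡ 106. Thus 51^53 ≡ 106 ≡ −1 (mod 107).
The value −1 means 51 is a non-residue modulo 107, so n² ≡ 51 (mod 107) is impossible.

There is no such integer.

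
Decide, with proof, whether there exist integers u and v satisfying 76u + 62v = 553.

gcd(76, 62) = 2, so every integer of the form 76u + 62v is a multiple of 2.
However 553 leaves remainder 1 on division by 2.
Therefore 76u + 62v = 553 has no solution in integers.

There are no such integers.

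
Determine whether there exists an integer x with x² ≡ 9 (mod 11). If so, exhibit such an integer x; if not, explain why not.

x = 8 works: 8² = 64, and 64 − 9 = 55 = 5·11.

x = 8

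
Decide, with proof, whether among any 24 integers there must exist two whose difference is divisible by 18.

Yes.

Partition the integers by their residue mod 18; there are 18 classes.
Placing 24 integers into 18 classes, some class receives at least two — say a and b.
Equal remainders mean a − b ≡ 0 (mod 18), so 18 divides their difference.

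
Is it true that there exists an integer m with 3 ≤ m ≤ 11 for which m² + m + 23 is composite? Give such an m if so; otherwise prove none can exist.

m = 8

At m = 8: 8² + 8 + 23 = 95 = 5·19, which is composite.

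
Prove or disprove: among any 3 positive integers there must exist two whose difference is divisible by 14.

No; for instance {26, 27, 28} is a counterexample.

Try 3 consecutive integers, 26, 27, 28. Their remainders mod 14 are 12, 13, 0 — pairwise different, as any 3 ≤ 14 consecutive integers have distinct residues.
The differences between them range over 1, …, 2, none of which is divisible by 14.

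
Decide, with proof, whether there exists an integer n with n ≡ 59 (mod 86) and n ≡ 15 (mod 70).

The moduli are not coprime: gcd(86, 70) = 2. Compatibility requires 2 ∣ (15 − 59) = -44, which holds, so solutions exist.
List candidates n ≡ 59 (mod 86): 59, 145, 231, 317, 403, 489, 575. Modulo 70 these are 59, 5, 21, 37, 53, 69, 15; 575 gives 15 as required.
Verify: 575 = 6·86 + 59 and 575 = 8·70 + 15. ✓

n = 575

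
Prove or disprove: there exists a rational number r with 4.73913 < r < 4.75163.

r = 19/4

Multiplying by 4: 4·4.73913 = 18.95652 and 4·4.75163 = 19.00652, so the integer 19 lies strictly between them.
So r = 19/4 works: it is a ratio of integers, and dividing 4·4.73913 < 19 < 4·4.75163 through by 4 gives 4.73913 < 19/4 < 4.75163.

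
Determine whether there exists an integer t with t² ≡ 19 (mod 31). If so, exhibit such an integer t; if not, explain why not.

Take t = 9. Then 9² = 81 = 2·31 + 19, so 9² ≡ 19 (mod 31).

t = 9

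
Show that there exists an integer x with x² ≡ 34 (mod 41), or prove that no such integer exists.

No such integer exists.

41 is prime, so by Euler's criterion 34 is a square mod 41 iff 34^((41−1)/2) = 34^20 ≡ 1 (mod 41).
Repeated squaring mod 41: 34^2 = 1156 ≡ 8; 34^4 ≡ 8² = 64 ≡ 23; 34^8 ≡ 23² = 529 ≡ 37; 34^16 ≡ 37² = 1369 ≡ 16.
Since 20 = 16 + 4, 34^20 ≡ 16 · 23; multiplying out mod 41: 16·23 = 368 ≡ 40. Thus 34^20 ≡ 40 ≡ −1 (mod 41).
By Euler's criterion 34 is a quadratic non-residue mod 41: no x satisfies x² ≡ 34 (mod 41).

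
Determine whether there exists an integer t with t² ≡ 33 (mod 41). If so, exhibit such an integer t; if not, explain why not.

t = 22

t = 22 works: 22² = 484, and 484 − 33 = 451 = 11·41.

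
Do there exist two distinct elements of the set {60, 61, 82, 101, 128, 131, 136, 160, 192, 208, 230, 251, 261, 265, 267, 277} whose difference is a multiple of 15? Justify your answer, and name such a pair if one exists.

The pair (61, 136) works.

61 mod 15 = 1 and 136 mod 15 = 1, so 136 − 61 = 75 = 5·15.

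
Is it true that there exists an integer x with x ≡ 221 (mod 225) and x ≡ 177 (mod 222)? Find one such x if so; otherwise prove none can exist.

Both moduli are multiples of 3 = gcd(225, 222), so any solution would satisfy x ≡ 221 and x ≡ 177 modulo 3 simultaneously.
These are incompatible: 221 − 177 = 44 is not divisible by 3.
Hence the system has no solution.

There is no such integer.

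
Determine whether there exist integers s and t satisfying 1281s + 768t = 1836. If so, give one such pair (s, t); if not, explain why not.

gcd(1281, 768) = 3, and 3 divides 1836, so integer solutions exist.
Dividing through by 3 reduces the equation to 427s + 256t = 612.
Run the Euclidean algorithm on 427 and 256: 427 = 1·256 + 171, 256 = 1·171 + 85, 171 = 2·85 + 1, 85 = 85·1 + 0.
Working back up the chain: 1 = 171 − 2·85 = 171 − 2·(256 − 1·171) = −2·256 + 3·171 = −2·256 + 3·(427 − 1·256) = 3·427 − 5·256. So 427·3 + 256·(-5) = 1.
Multiplying through by 612: s = 3·612 = 1836, t = (-5)·612 = -3060 is a solution.
The general solution is s = 1836 + 256k, t = -3060 − 427k; taking k = -7 gives the smaller pair s = 44, t = -71.
Check: 1281·44 + 768·(-71) = 56364 − 54528 = 1836. ✓

s = 44, t = -71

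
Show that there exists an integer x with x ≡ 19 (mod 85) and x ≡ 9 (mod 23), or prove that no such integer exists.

x = 699

The moduli 85 and 23 are coprime, so by the Chinese Remainder Theorem a unique solution modulo 1955 exists.
Write x = 19 + 85t and require 19 + 85t ≡ 9 (mod 23), i.e. 85t ≡ 13 (mod 23).
85 ≡ 16 (mod 23), so this reads 16t ≡ 13 (mod 23). To invert 16 modulo 23: 23 = 1·16 + 7, 16 = 2·7 + 2, 7 = 3·2 + 1, 2 = 2·1 + 0, and unwinding, 1 = 7 − 3·2 = 7 − 3·(16 − 2·7) = −3·16 + 7·7 = −3·16 + 7·(23 − 1·16) = 7·23 − 10·16. Thus 16⁻¹ ≡ -10 ≡ 13 (mod 23).
Multiplying by 13: t ≡ 13·13 = 169 ≡ 8 (mod 23).
With t = 8: x = 19 + 85·8 = 699.
Indeed 699 ≡ 19 (mod 85) and 699 ≡ 9 (mod 23).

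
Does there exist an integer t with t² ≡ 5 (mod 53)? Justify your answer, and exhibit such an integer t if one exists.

No, no such integer exists.

Apply Euler's criterion with the prime 53: 5 is a quadratic residue iff 5^26 ≡ 1 (mod 53), and a non-residue iff it is ≡ −1.
Repeated squaring mod 53: 5^2 = 25 ≡ 25; 5^4 ≡ 25² = 625 ≡ 42; 5^8 ≡ 42² = 1764 ≡ 15; 5^16 ≡ 15² = 225 ≡ 13.
Since 26 = 16 + 8 + 2, 5^26 ≡ 13 · 15 · 25; multiplying out mod 53: 13·15 = 195 ≡ 36, then 36·25 = 900 ≡ 52. Thus 5^26 ≡ 52 ≡ −1 (mod 53).
The value −1 means 5 is a non-residue modulo 53, so t² ≡ 5 (mod 53) is impossible.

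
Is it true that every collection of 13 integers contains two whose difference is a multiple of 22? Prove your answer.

Try 13 consecutive integers, 109, 110, …, 121. Their remainders mod 22 are 21, 0, 1, 2, 3, 4, 5, 6, 7, 8, 9, 10, 11 — pairwise different, as any 13 ≤ 22 consecutive integers have distinct residues.
Any two of them differ by at most 12 < 22 and by at least 1, so no difference is a multiple of 22.

No, the set {109, 110, 111, 112, 113, 114, 115, 116, 117, 118, 119, 120, 121} is a counterexample.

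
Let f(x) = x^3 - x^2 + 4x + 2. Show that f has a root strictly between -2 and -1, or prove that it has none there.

Evaluate at the endpoints: f(-2) = -18, f(-1) = -4 — same sign (negative).
f'(x) = 3x^2 - 2x + 4 has discriminant (-2)² − 4·3·4 = -44 < 0, so f' has no real roots and is positive for every real x.
Hence f is strictly increasing on ℝ, and in particular on [-2, -1]. A strictly monotone function with same-sign endpoint values stays negative on the whole interval, so f has no zero in (-2, -1).

f has no root in that interval.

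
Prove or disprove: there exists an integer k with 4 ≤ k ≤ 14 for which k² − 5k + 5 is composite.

At k = 10: 10² − 5·10 + 5 = 55 = 5·11, which is composite.

k = 10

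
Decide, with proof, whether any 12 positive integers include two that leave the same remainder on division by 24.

No; for instance {87, 88, 89, 90, 91, 92, 93, 94, 95, 96, 97, 98} is a counterexample.

Consider the 12 integers 87, 88, …, 98. They lie in distinct residue classes modulo 24, since 12 ≤ 24.
Hence this collection has no pair with equal remainders mod 24, disproving the claim.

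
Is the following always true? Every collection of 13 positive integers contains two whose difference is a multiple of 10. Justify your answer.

Yes, this is always true.

There are exactly 10 possible remainders on division by 10.
Placing 13 integers into 10 classes, some class receives at least two — say a and b.
Their difference a − b is then a multiple of 10.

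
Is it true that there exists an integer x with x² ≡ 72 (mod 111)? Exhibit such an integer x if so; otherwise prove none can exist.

No, no such integer exists.

Reduce modulo the prime factor 37 of 111: any solution would satisfy x² ≡ 35 (mod 37).
37 is prime, so by Euler's criterion 35 is a square mod 37 iff 35^((37−1)/2) = 35^18 ≡ 1 (mod 37).
Repeated squaring mod 37: 35^2 = 1225 ≡ 4; 35^4 ≡ 4² = 16 ≡ 16; 35^8 ≡ 16² = 256 ≡ 34; 35^16 ≡ 34² = 1156 ≡ 9.
Since 18 = 16 + 2, 35^18 ≡ 9 · 4; multiplying out mod 37: 9·4 = 36 ≡ 36. Thus 35^18 ≡ 36 ≡ −1 (mod 37).
The value −1 means 35 is a non-residue modulo 37, so x² ≡ 35 (mod 37) is impossible.
So 35 is not a square mod 37, and hence 72 is not a square mod 111.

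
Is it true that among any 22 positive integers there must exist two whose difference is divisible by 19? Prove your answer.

True.

Each integer lies in one of the 19 residue classes modulo 19.
Since 22 > 19, two of the 22 integers must share a residue class by the pigeonhole principle; call them a and b.
Their difference a − b is then a multiple of 19.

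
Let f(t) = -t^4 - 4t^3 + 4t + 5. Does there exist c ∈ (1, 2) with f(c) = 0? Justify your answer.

Yes, such a c exists.

f(1) = 4 and f(2) = -35, which have opposite signs.
As a polynomial, f is continuous on every closed interval.
By the Intermediate Value Theorem, f takes the value 0 somewhere in the open interval.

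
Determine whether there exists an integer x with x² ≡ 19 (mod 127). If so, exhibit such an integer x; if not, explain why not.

x = 20 works: 20² = 400, and 400 − 19 = 381 = 3·127.

x = 20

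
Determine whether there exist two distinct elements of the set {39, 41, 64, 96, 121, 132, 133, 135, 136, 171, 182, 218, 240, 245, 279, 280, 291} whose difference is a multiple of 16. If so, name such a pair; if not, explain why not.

39 and 135 are such a pair.

39 mod 16 = 7 and 135 mod 16 = 7, so 135 − 39 = 96 = 6·16.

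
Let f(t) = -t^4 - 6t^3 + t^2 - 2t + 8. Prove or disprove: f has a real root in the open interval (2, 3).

f has no root in that interval.

f(2) = -56 and f(3) = -232, both negative, so a sign-change argument is unavailable; we show f keeps this sign on the whole interval.
Substitute t = 2 + u, where 0 < u < 1 on the interval. Expanding, f(2 + u) = -u^4 - 14u^3 - 59u^2 - 102u - 56.
All 5 nonzero coefficients of this polynomial in u are negative; hence for u > 0 the value is a sum of negative terms (the constant -56 among them).
So f is strictly negative on (2, 3); no root exists in the interval.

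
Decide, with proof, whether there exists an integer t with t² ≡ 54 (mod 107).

Apply Euler's criterion with the prime 107: 54 is a quadratic residue iff 54^53 ≡ 1 (mod 107), and a non-residue iff it is ≡ −1.
Repeated squaring mod 107: 54^2 = 2916 ≡ 27; 54^4 ≡ 27² = 729 ≡ 87; 54^8 ≡ 87² = 7569 ≡ 79; 54^16 ≡ 79² = 6241 ≡ 35; 54^32 ≡ 35² = 1225 ≡ 48.
Since 53 = 32 + 16 + 4 + 1, 54^53 ≡ 48 · 35 · 87 · 54; multiplying out mod 107: 48·35 = 1680 ≡ 75, then 75·87 = 6525 ≡ 105, then 105·54 = 5670 ≡ 106. Thus 54^53 ≡ 106 ≡ −1 (mod 107).
By Euler's criterion 54 is a quadratic non-residue mod 107: no t satisfies t² ≡ 54 (mod 107).

There is no such integer.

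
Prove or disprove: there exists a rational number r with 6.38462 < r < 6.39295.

r = 115/18

Scale by 18: the interval becomes (114.92316, 115.07310), which contains the integer 115.
Hence 115/18 is a rational number with 6.38462 < 115/18 < 6.39295.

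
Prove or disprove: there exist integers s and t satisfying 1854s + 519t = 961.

Both 1854 and 519 are divisible by gcd(1854, 519) = 3, hence so is any combination 1854s + 519t.
But 961 = 3·320 + 1, so 3 ∤ 961.
Therefore 1854s + 519t = 961 has no solution in integers.

No, no such integers exist.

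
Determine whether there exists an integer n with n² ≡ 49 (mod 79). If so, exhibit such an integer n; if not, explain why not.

Take n = 72. Then 72² = 5184 = 65·79 + 49, so 72² ≡ 49 (mod 79).

n = 72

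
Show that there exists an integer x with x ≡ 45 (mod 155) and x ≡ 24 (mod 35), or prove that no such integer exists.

There is no such integer.

gcd(155, 35) = 5. If x ≡ 45 (mod 155) and x ≡ 24 (mod 35), then x ≡ 45 (mod 5) and x ≡ 24 (mod 5).
But 45 mod 5 = 0 while 24 mod 5 = 4, a contradiction.
So no integer satisfies both congruences.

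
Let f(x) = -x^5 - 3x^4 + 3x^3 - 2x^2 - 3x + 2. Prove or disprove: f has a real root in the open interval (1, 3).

No such root exists.

f(1) = -4 and f(3) = -430, both negative, so a sign-change argument is unavailable; we show f keeps this sign on the whole interval.
Substitute x = 1 + u, where 0 < u < 2 on the interval. Expanding, f(1 + u) = -u^5 - 8u^4 - 19u^3 - 21u^2 - 15u - 4.
The nonzero coefficients here are all negative, so for u > 0 every term is negative (or zero), and the constant term -4 is strictly negative.
Therefore f(x) < 0 throughout (1, 3), and f has no zero there.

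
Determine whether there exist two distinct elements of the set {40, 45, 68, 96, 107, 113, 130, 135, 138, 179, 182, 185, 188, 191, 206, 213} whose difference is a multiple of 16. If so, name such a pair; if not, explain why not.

Residues mod 16: 40↦8, 45↦13, 68↦4, 96↦0, 107↦11, 113↦1, 130↦2, 135↦7, 138↦10, 179↦3, 182↦6, 185↦9, 188↦12, 191↦15, 206↦14, 213↦5.
No residue repeats among the 16 elements, so no pair has difference ≡ 0 (mod 16).

There is no such pair.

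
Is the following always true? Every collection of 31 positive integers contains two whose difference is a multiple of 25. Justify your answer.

There are exactly 25 possible remainders on division by 25.
Placing 31 integers into 25 classes, some class receives at least two — say a and b.
Equal remainders mean a − b ≡ 0 (mod 25), so 25 divides their difference.

Yes, this is always true.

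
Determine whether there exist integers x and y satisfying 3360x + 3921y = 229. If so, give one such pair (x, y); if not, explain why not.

Both 3360 and 3921 are divisible by gcd(3360, 3921) = 3, hence so is any combination 3360x + 3921y.
But 229 is not a multiple of 3 (it leaves remainder 1).
Hence no integers x, y satisfy the equation.

There are no such integers.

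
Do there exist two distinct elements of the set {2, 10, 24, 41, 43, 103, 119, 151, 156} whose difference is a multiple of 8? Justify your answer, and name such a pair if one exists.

Both 2 and 10 leave remainder 2 on division by 8; their difference 8 = 1·8 is a multiple of 8.

The pair (2, 10) works.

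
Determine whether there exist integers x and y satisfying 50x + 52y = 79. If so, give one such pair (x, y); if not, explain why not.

Both 50 and 52 are divisible by gcd(50, 52) = 2, hence so is any combination 50x + 52y.
But 79 is not a multiple of 2 (it leaves remainder 1).
So the equation is unsolvable over ℤ.

No such integers exist.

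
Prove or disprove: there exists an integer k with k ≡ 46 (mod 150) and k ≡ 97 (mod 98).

No, no such integer exists.

gcd(150, 98) = 2. If k ≡ 46 (mod 150) and k ≡ 97 (mod 98), then k ≡ 46 (mod 2) and k ≡ 97 (mod 2).
However 46 ≡ 0 and 97 ≡ 1 (mod 2), and 0 ≠ 1.
So no integer satisfies both congruences.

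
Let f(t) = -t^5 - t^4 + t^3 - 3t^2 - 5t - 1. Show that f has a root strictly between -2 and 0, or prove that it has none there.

f(-2) = 5 and f(0) = -1, which have opposite signs.
As a polynomial, f is continuous on every closed interval.
By the Intermediate Value Theorem, f takes the value 0 somewhere in the open interval.

Such a root exists.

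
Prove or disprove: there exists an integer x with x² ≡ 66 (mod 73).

No such integer exists.

Apply Euler's criterion with the prime 73: 66 is a quadratic residue iff 66^36 ≡ 1 (mod 73), and a non-residue iff it is ≡ −1.
Repeated squaring mod 73: 66^2 = 4356 ≡ 49; 66^4 ≡ 49² = 2401 ≡ 65; 66^8 ≡ 65² = 4225 ≡ 64; 66^16 ≡ 64² = 4096 ≡ 8; 66^32 ≡ 8² = 64 ≡ 64.
Since 36 = 32 + 4, 66^36 ≡ 64 · 65; multiplying out mod 73: 64·65 = 4160 ≡ 72. Thus 66^36 ≡ 72 ≡ −1 (mod 73).
The value −1 means 66 is a non-residue modulo 73, so x² ≡ 66 (mod 73) is impossible.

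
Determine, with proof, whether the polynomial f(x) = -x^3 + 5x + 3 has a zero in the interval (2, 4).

f(2) = 5 and f(4) = -41, which have opposite signs.
As a polynomial, f is continuous on every closed interval.
By the Intermediate Value Theorem f must vanish at some point of (2, 4).

Such a root exists.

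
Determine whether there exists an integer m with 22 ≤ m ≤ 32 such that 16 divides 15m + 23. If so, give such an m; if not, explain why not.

m = 23

At m = 23 we get 15·23 + 23 = 368, and 368 = 16·23.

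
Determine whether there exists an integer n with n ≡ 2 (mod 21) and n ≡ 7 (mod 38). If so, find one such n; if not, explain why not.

n = 653

The moduli 21 and 38 are coprime, so by the Chinese Remainder Theorem a unique solution modulo 798 exists.
Write n = 2 + 21t and require 2 + 21t ≡ 7 (mod 38), i.e. 21t ≡ 5 (mod 38).
Since 21·29 = 609 = 16·38 + 1, the inverse of 21 mod 38 is 29.
Multiplying by 29: t ≡ 29·5 = 145 ≡ 31 (mod 38).
Taking t = 31 gives n = 2 + 21·31 = 653.
Indeed 653 ≡ 2 (mod 21) and 653 ≡ 7 (mod 38).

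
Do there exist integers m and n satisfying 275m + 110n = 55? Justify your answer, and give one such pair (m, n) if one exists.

m = 1, n = -2

Since gcd(275, 110) = 55 and 55 = 55·1, Bézout's identity guarantees a solution.
Dividing through by 55 reduces the equation to 5m + 2n = 1.
Dividing repeatedly: 5 = 2·2 + 1, 2 = 2·1 + 0.
Back-substituting, 1 = 5 − 2·2; that is, 5·1 + 2·(-2) = 1.
So (m, n) = (1, -2) is a solution.
Indeed 275·1 + 110·(-2) = 275 − 220 = 55.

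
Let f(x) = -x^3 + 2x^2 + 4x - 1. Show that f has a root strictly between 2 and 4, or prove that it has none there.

f(2) = 7 and f(4) = -17, which have opposite signs.
f is continuous everywhere (it is a polynomial), in particular on [2, 4].
By the Intermediate Value Theorem, f takes the value 0 somewhere in the open interval.

Yes, f has a root in the interval.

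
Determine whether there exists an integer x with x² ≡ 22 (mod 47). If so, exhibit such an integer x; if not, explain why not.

No such integer exists.

47 is prime, so by Euler's criterion 22 is a square mod 47 iff 22^((47−1)/2) = 22^23 ≡ 1 (mod 47).
Squaring successively (mod 47): 22^2 = 484 ≡ 14; 22^4 ≡ 14² = 196 ≡ 8; 22^8 ≡ 8² = 64 ≡ 17; 22^16 ≡ 17² = 289 ≡ 7.
Since 23 = 16 + 4 + 2 + 1, 22^23 ≡ 7 · 8 · 14 · 22; multiplying out mod 47: 7·8 = 56 ≡ 9, then 9·14 = 126 ≡ 32, then 32·22 = 704 ≡ 46. Thus 22^23 ≡ 46 ≡ −1 (mod 47).
By Euler's criterion 22 is a quadratic non-residue mod 47: no x satisfies x² ≡ 22 (mod 47).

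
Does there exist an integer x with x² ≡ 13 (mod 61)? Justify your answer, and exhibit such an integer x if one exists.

x = 14 works: 14² = 196, and 196 − 13 = 183 = 3·61.

x = 14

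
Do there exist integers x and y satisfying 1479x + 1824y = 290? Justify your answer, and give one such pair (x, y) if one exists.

Any value of 1479x + 1824y is a multiple of gcd(1479, 1824) = 3.
But 290 is not a multiple of 3 (it leaves remainder 2).
Therefore 1479x + 1824y = 290 has no solution in integers.

No such integers exist.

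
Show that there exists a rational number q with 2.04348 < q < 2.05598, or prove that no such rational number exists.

Look for a denominator N such that an integer falls strictly between N·2.04348 and N·2.05598. N = 18 works: 18·2.04348 = 36.78264 < 37 < 37.00764 = 18·2.05598.
So q = 37/18 works: it is a ratio of integers, and dividing 18·2.04348 < 37 < 18·2.05598 through by 18 gives 2.04348 < 37/18 < 2.05598.

q = 37/18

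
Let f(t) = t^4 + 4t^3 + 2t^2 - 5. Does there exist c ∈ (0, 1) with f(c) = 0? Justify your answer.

Yes, f has a root in the interval.

f(0) = -5 and f(1) = 2, which have opposite signs.
f is continuous everywhere (it is a polynomial), in particular on [0, 1].
So by the Intermediate Value Theorem there is a c strictly between 0 and 1 with f(c) = 0.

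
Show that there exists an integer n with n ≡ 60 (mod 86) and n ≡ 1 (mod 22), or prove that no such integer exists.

gcd(86, 22) = 2. If n ≡ 60 (mod 86) and n ≡ 1 (mod 22), then n ≡ 60 (mod 2) and n ≡ 1 (mod 2).
But 60 mod 2 = 0 while 1 mod 2 = 1, a contradiction.
So no integer satisfies both congruences.

No such integer exists.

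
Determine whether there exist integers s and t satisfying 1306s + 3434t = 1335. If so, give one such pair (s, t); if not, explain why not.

Any value of 1306s + 3434t is a multiple of gcd(1306, 3434) = 2.
But 1335 is not a multiple of 2 (it leaves remainder 1).
So the equation is unsolvable over ℤ.

There are no such integers.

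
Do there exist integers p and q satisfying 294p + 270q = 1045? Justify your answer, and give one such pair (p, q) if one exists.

No, no such integers exist.

Both 294 and 270 are divisible by gcd(294, 270) = 6, hence so is any combination 294p + 270q.
But 1045 is not a multiple of 6 (it leaves remainder 1).
So the equation is unsolvable over ℤ.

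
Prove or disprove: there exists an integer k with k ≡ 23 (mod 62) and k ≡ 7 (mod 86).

k = 953

gcd(62, 86) = 2. A simultaneous solution exists iff 23 ≡ 7 (mod 2); here 23 mod 2 = 1 = 7 mod 2, so it does.
Put k = 23 + 62t, so we need 62t ≡ 70 (mod 86), equivalently (divide by 2) 31t ≡ 35 (mod 43).
Note 31·25 = 775 ≡ 1 (mod 43) (as 775 − 1 = 18·43), so 31⁻¹ ≡ 25.
Therefore t ≡ 25·35 = 875 ≡ 15 (mod 43).
Then k = 23 + 62·15 = 953.
Check: 953 mod 62 = 23, 953 mod 86 = 7. ✓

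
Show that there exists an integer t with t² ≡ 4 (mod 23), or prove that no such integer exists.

Take t = 2. Then 2² = 4, and since 0 ≤ 4 < 23 this is already reduced: 2² ≡ 4 (mod 23).

t = 2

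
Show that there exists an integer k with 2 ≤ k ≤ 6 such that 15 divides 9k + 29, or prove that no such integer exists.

For k = 2, 3, …, 6 the values of 9k + 29 modulo 15 are 2, 11, 5, 14, 8 respectively.
None is 0, so 15 never divides 9k + 29 on this range.

No such integer k in that range exists.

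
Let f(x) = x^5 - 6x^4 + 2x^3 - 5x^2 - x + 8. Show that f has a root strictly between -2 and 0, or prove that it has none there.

Such a root exists.

f(-2) = -154 and f(0) = 8, which have opposite signs.
As a polynomial, f is continuous on every closed interval.
By the Intermediate Value Theorem f must vanish at some point of (-2, 0).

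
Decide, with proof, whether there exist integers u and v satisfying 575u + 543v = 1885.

Since gcd(575, 543) = 1, every integer is an integer combination of 575 and 543.
Dividing repeatedly: 575 = 1·543 + 32, 543 = 16·32 + 31, 32 = 1·31 + 1, 31 = 31·1 + 0.
Working back up the chain: 1 = 32 − 1·31 = 32 − (543 − 16·32) = −543 + 17·32 = −543 + 17·(575 − 1·543) = 17·575 − 18·543. So 575·17 + 543·(-18) = 1.
Times 1885: 575·32045 + 543·(-33930) = 1885, so (32045, -33930) solves it.
Shifting by a multiple of (543, −575) keeps it a solution: u = 32045 − 59·543 = 8, v = -33930 + 59·575 = -5.
Indeed 575·8 + 543·(-5) = 4600 − 2715 = 1885.

u = 8, v = -5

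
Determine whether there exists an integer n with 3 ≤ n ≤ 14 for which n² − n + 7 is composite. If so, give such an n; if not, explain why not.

n = 5

At n = 5: 5² − 5 + 7 = 27 = 3·9, which is composite.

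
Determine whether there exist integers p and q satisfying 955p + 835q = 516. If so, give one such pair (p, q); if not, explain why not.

gcd(955, 835) = 5, so every integer of the form 955p + 835q is a multiple of 5.
But 516 is not a multiple of 5 (it leaves remainder 1).
Therefore 955p + 835q = 516 has no solution in integers.

No such integers exist.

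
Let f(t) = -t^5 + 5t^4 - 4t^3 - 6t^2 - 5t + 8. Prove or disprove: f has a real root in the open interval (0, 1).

f(0) = 8 and f(1) = -3, which have opposite signs.
As a polynomial, f is continuous on every closed interval.
By the Intermediate Value Theorem, f takes the value 0 somewhere in the open interval.

Yes, f has a root in the interval.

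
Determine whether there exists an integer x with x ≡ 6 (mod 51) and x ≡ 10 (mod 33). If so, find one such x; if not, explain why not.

No such integer exists.

Both moduli are multiples of 3 = gcd(51, 33), so any solution would satisfy x ≡ 6 and x ≡ 10 modulo 3 simultaneously.
But 6 mod 3 = 0 while 10 mod 3 = 1, a contradiction.
Hence the system has no solution.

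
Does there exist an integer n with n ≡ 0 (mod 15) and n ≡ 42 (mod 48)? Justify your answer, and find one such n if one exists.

n = 90

Here gcd(15, 48) = 3, and both 0 and 42 leave remainder 0 mod 3, so the system is consistent.
Step through n = 0, 0 + 15, 0 + 2·15, …: the values 0, 15, 30, 45, 60, 75, 90 reduce mod 48 to 0, 15, 30, 45, 12, 27, 42. The value 90 hits 42.
Verify: 90 = 6·15 + 0 and 90 = 1·48 + 42. ✓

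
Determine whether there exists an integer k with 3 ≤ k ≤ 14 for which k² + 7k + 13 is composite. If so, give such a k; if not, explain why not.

k = 13

At k = 13: 13² + 7·13 + 13 = 273 = 3·91, which is composite.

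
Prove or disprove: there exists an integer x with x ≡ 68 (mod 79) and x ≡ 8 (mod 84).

Since 79 and 84 share no common factor, CRT says the pair of congruences has a solution (unique mod 6636).
Write x = 68 + 79t and require 68 + 79t ≡ 8 (mod 84), i.e. 79t ≡ 24 (mod 84).
Note 79·67 = 5293 ≡ 1 (mod 84) (as 5293 − 1 = 63·84), so 79⁻¹ ≡ 67.
Multiplying by 67: t ≡ 67·24 = 1608 ≡ 12 (mod 84).
With t = 12: x = 68 + 79·12 = 1016.
Verify: 1016 = 12·79 + 68 and 1016 = 12·84 + 8. ✓

x = 1016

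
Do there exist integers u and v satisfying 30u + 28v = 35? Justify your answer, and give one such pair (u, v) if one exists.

There are no such integers.

gcd(30, 28) = 2, so every integer of the form 30u + 28v is a multiple of 2.
However 35 leaves remainder 1 on division by 2.
So the equation is unsolvable over ℤ.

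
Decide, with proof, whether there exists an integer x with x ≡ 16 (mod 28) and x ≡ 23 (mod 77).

Here gcd(28, 77) = 7, and both 16 and 23 leave remainder 2 mod 7, so the system is consistent.
List candidates x ≡ 16 (mod 28): 16, 44, 72, 100. Modulo 77 these are 16, 44, 72, 23; 100 gives 23 as required.
Verify: 100 = 3·28 + 16 and 100 = 1·77 + 23. ✓

x = 100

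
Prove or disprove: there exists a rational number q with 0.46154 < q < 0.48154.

q = 7/15

Multiplying by 15: 15·0.46154 = 6.92310 and 15·0.48154 = 7.22310, so the integer 7 lies strictly between them.
Hence 7/15 is a rational number with 0.46154 < 7/15 < 0.48154.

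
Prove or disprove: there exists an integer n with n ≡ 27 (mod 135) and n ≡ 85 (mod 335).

No, no such integer exists.

gcd(135, 335) = 5. If n ≡ 27 (mod 135) and n ≡ 85 (mod 335), then n ≡ 27 (mod 5) and n ≡ 85 (mod 5).
These are incompatible: 27 − 85 = -58 is not divisible by 5.
Hence the system has no solution.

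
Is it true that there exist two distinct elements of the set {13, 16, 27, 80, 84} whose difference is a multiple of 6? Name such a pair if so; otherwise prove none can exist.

Two integers differ by a multiple of 6 exactly when they have the same residue mod 6. The residues are 13↦1, 16↦4, 27↦3, 80↦2, 84↦0.
All 5 residues are distinct, so no two elements differ by a multiple of 6.

There is no such pair.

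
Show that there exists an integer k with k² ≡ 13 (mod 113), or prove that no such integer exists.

k = 37 works: 37² = 1369, and 1369 − 13 = 1356 = 12·113.

k = 37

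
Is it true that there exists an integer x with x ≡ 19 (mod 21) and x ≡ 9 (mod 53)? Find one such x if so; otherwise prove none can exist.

x = 1069

The moduli 21 and 53 are coprime, so by the Chinese Remainder Theorem a unique solution modulo 1113 exists.
Any solution of the first congruence is x = 19 + 21t; substituting into the second, 21t ≡ 9 − 19 ≡ 43 (mod 53).
Invert 21 mod 53 by the Euclidean algorithm: 53 = 2·21 + 11, 21 = 1·11 + 10, 11 = 1·10 + 1, 10 = 10·1 + 0; back-substituting, 1 = 11 − 1·10 = 11 − (21 − 1·11) = −21 + 2·11 = −21 + 2·(53 − 2·21) = 2·53 − 5·21. Hence 21·(-5) ≡ 1, so 21⁻¹ ≡ -5 ≡ 48 (mod 53).
Multiplying by 48: t ≡ 48·43 = 2064 ≡ 50 (mod 53).
With t = 50: x = 19 + 21·50 = 1069.
Check: 1069 mod 21 = 19, 1069 mod 53 = 9. ✓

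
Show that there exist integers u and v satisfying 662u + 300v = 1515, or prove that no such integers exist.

gcd(662, 300) = 2, so every integer of the form 662u + 300v is a multiple of 2.
But 1515 is not a multiple of 2 (it leaves remainder 1).
Therefore 662u + 300v = 1515 has no solution in integers.

There are no such integers.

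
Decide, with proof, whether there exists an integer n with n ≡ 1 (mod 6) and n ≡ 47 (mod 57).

gcd(6, 57) = 3. If n ≡ 1 (mod 6) and n ≡ 47 (mod 57), then n ≡ 1 (mod 3) and n ≡ 47 (mod 3).
However 1 ≡ 1 and 47 ≡ 2 (mod 3), and 1 ≠ 2.
Therefore no such n exists.

No, no such integer exists.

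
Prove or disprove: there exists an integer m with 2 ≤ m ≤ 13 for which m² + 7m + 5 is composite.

m = 13

At m = 13: 13² + 7·13 + 5 = 265 = 5·53, which is composite.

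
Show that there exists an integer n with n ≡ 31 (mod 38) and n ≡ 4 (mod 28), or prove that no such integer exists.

No, no such integer exists.

Both moduli are multiples of 2 = gcd(38, 28), so any solution would satisfy n ≡ 31 and n ≡ 4 modulo 2 simultaneously.
These are incompatible: 31 − 4 = 27 is not divisible by 2.
Hence the system has no solution.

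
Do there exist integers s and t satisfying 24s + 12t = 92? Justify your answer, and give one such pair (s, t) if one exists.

No such integers exist.

Any value of 24s + 12t is a multiple of gcd(24, 12) = 12.
However 92 leaves remainder 8 on division by 12.
Therefore 24s + 12t = 92 has no solution in integers.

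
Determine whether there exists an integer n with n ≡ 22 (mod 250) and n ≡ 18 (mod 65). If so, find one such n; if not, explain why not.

No, no such integer exists.

Both moduli are multiples of 5 = gcd(250, 65), so any solution would satisfy n ≡ 22 and n ≡ 18 modulo 5 simultaneously.
However 22 ≡ 2 and 18 ≡ 3 (mod 5), and 2 ≠ 3.
So no integer satisfies both congruences.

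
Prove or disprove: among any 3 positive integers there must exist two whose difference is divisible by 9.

No; for instance {16, 17, 18} is a counterexample.

Consider the 3 integers 16, 17, 18. They lie in distinct residue classes modulo 9, since 3 ≤ 9.
Any two of them differ by at most 2 < 9 and by at least 1, so no difference is a multiple of 9.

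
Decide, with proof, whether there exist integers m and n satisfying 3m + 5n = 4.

m = 3, n = -1

3 and 5 are coprime, so 3m + 5n ranges over all of ℤ.
Run the Euclidean algorithm on 5 and 3: 5 = 1·3 + 2, 3 = 1·2 + 1, 2 = 2·1 + 0.
Unwinding: 1 = 3 − 1·2 = 3 − (5 − 1·3) = −5 + 2·3, i.e. 3·2 + 5·(-1) = 1.
Scaling by 4 gives the particular solution (m, n) = (8, -4).
The general solution is m = 8 + 5k, n = -4 − 3k; taking k = -1 gives the smaller pair m = 3, n = -1.
Indeed 3·3 + 5·(-1) = 9 − 5 = 4.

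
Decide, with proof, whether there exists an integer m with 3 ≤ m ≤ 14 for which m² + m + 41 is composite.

The values for m = 3, 4, …, 14 are 53, 61, 71, 83, 97, 113, 131, 151, 173, 197, 223, 251, and each of these is prime.
So no value in the range makes the expression composite.

No such integer m in that range exists.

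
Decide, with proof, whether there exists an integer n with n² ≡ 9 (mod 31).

n = 3

Take n = 3. Then 3² = 9, and since 0 ≤ 9 < 31 this is already reduced: 3² ≡ 9 (mod 31).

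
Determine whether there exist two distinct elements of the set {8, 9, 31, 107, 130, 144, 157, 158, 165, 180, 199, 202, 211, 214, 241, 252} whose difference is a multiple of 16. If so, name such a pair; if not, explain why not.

There is no such pair.

Reduce each element modulo 16: 8↦8, 9↦9, 31↦15, 107↦11, 130↦2, 144↦0, 157↦13, 158↦14, 165↦5, 180↦4, 199↦7, 202↦10, 211↦3, 214↦6, 241↦1, 252↦12.
All 16 residues are distinct, so no two elements differ by a multiple of 16.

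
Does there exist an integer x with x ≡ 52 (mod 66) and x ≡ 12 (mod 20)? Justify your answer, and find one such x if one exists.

gcd(66, 20) = 2. A simultaneous solution exists iff 52 ≡ 12 (mod 2); here 52 mod 2 = 0 = 12 mod 2, so it does.
The smallest candidate x = 52 works directly: 52 ≡ 12 (mod 20).
Verify: 52 = 0·66 + 52 and 52 = 2·20 + 12. ✓

x = 52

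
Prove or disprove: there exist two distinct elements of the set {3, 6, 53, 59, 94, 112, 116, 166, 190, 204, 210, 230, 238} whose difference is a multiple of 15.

There is no such pair.

Residues mod 15: 3↦3, 6↦6, 53↦8, 59↦14, 94↦4, 112↦7, 116↦11, 166↦1, 190↦10, 204↦9, 210↦0, 230↦5, 238↦13.
These 13 residues are pairwise different, hence no difference of two elements is divisible by 15.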